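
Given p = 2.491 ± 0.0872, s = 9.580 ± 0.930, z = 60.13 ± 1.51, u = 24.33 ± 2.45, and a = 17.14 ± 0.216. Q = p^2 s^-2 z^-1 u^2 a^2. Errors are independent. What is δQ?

Q is a product of powers, so relative uncertainties combine in quadrature:
  (2·δp/p)² = (2×0.0350)² = 0.00490;  (-2·δs/s)² = (-2×0.0971)² = 0.0377;  (-1·δz/z)² = (-1×0.0251)² = 0.000631;  (2·δu/u)² = (2×0.101)² = 0.0406;  (2·δa/a)² = (2×0.0126)² = 0.000635
δQ/Q = √(0.0844) = 0.291
Q = 195.5, so δQ = 0.291 × 195.5 = 56.8.

56.8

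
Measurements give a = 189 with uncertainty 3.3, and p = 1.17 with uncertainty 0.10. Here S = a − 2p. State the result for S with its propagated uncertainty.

Absolute uncertainties add in quadrature for a linear combination:
  (δa)² = 10.9;  (2·δp)² = 0.0400
δS = √(10.9) = 3.31
S = 187.

187 ± 3.31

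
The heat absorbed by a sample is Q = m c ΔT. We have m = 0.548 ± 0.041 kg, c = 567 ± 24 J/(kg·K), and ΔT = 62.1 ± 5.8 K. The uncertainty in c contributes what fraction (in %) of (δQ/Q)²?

(δQ/Q)² = (1·δm/m)² + (1·δc/c)² + (1·δΔT/ΔT)²
  m term: (1×0.0748)² = 0.00560
  c term: (1×0.0423)² = 0.00179
  ΔT term: (1×0.0934)² = 0.00872
Total = 0.0161. Share from c = 0.00179/0.0161 = 0.111.

11.1%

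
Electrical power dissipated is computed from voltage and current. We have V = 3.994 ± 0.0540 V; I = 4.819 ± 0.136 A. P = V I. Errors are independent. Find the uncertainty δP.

For a monomial P ∝ V, I, fractional errors add in quadrature:
  (1·δV/V)² = (1×0.0135)² = 0.000183;  (1·δI/I)² = (1×0.0282)² = 0.000796
δP/P = √(0.000979) = 0.0313
P = 19.25 W, so δP = 0.0313 × 19.25 = 0.602 W.

0.602 W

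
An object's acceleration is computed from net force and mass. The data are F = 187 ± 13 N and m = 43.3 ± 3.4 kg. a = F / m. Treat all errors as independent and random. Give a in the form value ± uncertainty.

4.32 ± 0.453 m/s^2

Since a is a product/quotient, work with relative uncertainties:
  (1·δF/F)² = (1×0.0695)² = 0.00483;  (-1·δm/m)² = (-1×0.0785)² = 0.00617
δa/a = √(0.0110) = 0.105
a = 4.32 m/s^2, so δa = 0.105 × 4.32 = 0.453 m/s^2.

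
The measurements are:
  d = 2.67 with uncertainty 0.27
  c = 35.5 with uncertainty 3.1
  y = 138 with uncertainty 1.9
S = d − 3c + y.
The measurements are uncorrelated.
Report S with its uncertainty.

34.2 ± 9.50

Each term contributes (cᵢ δxᵢ)² to (δS)²:
  (δd)² = 0.0729;  (3·δc)² = 86.5;  (δy)² = 3.61
δS = √(90.2) = 9.50
S = 34.2.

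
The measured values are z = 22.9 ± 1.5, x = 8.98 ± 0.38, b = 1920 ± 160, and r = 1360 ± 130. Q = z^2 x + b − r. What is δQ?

Let p = z^2·x = 4710. δp/p = √((2·δz/z)² + (1·δx/x)²) = √(0.0172 + 0.00179) = 0.138, so δp = 648.
Q = p + b − r: δQ = √(δp² + δb² + δr²) = √(4.2e+05 + 25600 + 16900) = 680

680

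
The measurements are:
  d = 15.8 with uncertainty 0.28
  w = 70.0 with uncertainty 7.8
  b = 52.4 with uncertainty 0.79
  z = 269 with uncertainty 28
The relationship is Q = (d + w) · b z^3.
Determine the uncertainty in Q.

2.85e+10

Let u = d + w = 85.8. δu = √(δd² + δw²) = √(0.0784 + 60.8) = 7.81, so δu/u = 0.0910.
Q is then a monomial in u, b, z:
δQ/Q = √((δu/u)² + (1·δb/b)² + (3·δz/z)²) = √(0.00828 + 0.000227 + 0.0975) = 0.326
Q = 8.75e+10, so δQ = 0.326 × 8.75e+10 = 2.85e+10.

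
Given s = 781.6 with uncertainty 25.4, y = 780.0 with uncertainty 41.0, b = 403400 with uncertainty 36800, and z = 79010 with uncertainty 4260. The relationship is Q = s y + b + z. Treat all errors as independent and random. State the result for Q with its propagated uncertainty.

(1.092 ± 0.0528) × 10^6

Let p = s·y = 609600. δp/p = √((1·δs/s)² + (1·δy/y)²) = √(0.00106 + 0.00276) = 0.0618, so δp = 37700.
Q = p + b + z: δQ = √(δp² + δb² + δz²) = √(1.42e+09 + 1.35e+09 + 1.81e+07) = 52800
Q = 1.092e+06.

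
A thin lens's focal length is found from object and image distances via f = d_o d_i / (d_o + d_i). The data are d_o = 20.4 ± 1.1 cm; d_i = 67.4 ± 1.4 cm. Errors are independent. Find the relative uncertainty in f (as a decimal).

0.0417

∂f/∂d_o = (d_i/(d_o+d_i))² = 0.589;  ∂f/∂d_i = (d_o/(d_o+d_i))² = 0.0540
δf = √((∂f/∂d_o · δd_o)² + (∂f/∂d_i · δd_i)²) = √(0.420 + 0.00571) = 0.653 cm
f = 15.7 cm, so δf/f = 0.653/15.7 = 0.0417.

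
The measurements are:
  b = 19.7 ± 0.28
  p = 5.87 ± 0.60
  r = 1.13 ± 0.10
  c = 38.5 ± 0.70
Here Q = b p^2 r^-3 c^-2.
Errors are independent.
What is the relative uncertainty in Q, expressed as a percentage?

Relative error in a monomial: (δQ/Q)² = Σ (nᵢ · δxᵢ/xᵢ)².
  (1·δb/b)² = (1×0.0142)² = 0.000202;  (2·δp/p)² = (2×0.102)² = 0.0418;  (-3·δr/r)² = (-3×0.0885)² = 0.0705;  (-2·δc/c)² = (-2×0.0182)² = 0.00132
δQ/Q = √(0.114) = 0.337

33.7%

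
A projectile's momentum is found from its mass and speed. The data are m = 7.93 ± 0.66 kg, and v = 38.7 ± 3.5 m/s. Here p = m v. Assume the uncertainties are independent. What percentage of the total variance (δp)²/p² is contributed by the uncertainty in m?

45.9%

(δp/p)² = (1·δm/m)² + (1·δv/v)²
  m term: (1×0.0832)² = 0.00693
  v term: (1×0.0904)² = 0.00818
Total = 0.0151. Share from m = 0.00693/0.0151 = 0.459.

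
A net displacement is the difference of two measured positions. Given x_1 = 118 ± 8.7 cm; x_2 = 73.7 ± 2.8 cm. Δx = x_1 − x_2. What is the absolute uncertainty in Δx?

Δx is a linear combination, so absolute uncertainties add in quadrature:
  (δx_1)² = 75.7;  (δx_2)² = 7.84
δΔx = √(83.5) = 9.14 cm

9.14 cm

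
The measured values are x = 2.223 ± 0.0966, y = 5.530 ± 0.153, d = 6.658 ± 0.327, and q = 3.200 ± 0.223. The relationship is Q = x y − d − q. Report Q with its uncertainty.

Let p = x·y = 12.29. δp/p = √((1·δx/x)² + (1·δy/y)²) = √(0.00189 + 0.000765) = 0.0515, so δp = 0.633.
Q = p − d − q: δQ = √(δp² + δd² + δq²) = √(0.401 + 0.107 + 0.0497) = 0.747
Q = 2.435.

2.435 ± 0.747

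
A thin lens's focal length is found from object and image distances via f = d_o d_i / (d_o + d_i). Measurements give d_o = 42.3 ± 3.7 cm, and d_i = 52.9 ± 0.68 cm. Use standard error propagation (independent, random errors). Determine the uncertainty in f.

1.15 cm

∂f/∂d_o = (d_i/(d_o+d_i))² = 0.309;  ∂f/∂d_i = (d_o/(d_o+d_i))² = 0.197
δf = √((∂f/∂d_o · δd_o)² + (∂f/∂d_i · δd_i)²) = √(1.31 + 0.0180) = 1.15 cm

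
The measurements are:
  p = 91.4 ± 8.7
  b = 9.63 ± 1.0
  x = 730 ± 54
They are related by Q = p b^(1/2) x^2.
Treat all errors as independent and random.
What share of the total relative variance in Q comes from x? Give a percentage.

(δQ/Q)² = (1·δp/p)² + (½·δb/b)² + (2·δx/x)²
  p term: (1×0.0952)² = 0.00906
  b term: (0.5×0.104)² = 0.00270
  x term: (2×0.0740)² = 0.0219
Total = 0.0336. Share from x = 0.0219/0.0336 = 0.651.

65.1%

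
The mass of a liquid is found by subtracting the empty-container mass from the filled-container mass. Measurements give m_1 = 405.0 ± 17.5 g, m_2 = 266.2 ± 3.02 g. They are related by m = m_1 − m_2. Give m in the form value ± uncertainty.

138.8 ± 17.8 g

Each term contributes (cᵢ δxᵢ)² to (δm)²:
  (δm_1)² = 306;  (δm_2)² = 9.12
δm = √(315) = 17.8 g
m = 138.8 g.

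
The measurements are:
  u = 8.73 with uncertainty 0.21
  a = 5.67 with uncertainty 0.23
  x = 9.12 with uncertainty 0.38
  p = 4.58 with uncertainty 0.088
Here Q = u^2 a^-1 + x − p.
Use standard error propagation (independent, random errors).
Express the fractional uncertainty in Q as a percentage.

Let w = u^2·a^-1 = 13.4. δw/w = √((2·δu/u)² + (-1·δa/a)²) = √(0.00231 + 0.00165) = 0.0629, so δw = 0.846.
Q = w + x − p: δQ = √(δw² + δx² + δp²) = √(0.715 + 0.144 + 0.00774) = 0.931
Q = 18.0, so δQ/Q = 0.931/18.0 = 0.0518.

5.18%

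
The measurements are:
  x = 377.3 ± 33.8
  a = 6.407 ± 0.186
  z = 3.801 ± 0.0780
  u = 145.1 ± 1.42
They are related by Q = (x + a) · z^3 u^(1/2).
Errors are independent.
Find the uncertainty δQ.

Let w = x + a = 383.7. δw = √(δx² + δa²) = √(1140 + 0.0346) = 33.8, so δw/w = 0.0881.
Q is then a monomial in w, z, u:
δQ/Q = √((δw/w)² + (3·δz/z)² + (½·δu/u)²) = √(0.00776 + 0.00379 + 2.39e-05) = 0.108
Q = 253800, so δQ = 0.108 × 253800 = 27300.

27300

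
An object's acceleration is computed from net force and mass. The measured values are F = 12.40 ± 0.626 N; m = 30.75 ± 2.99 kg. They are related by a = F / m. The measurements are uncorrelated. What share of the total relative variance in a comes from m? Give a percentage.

(δa/a)² = (1·δF/F)² + (-1·δm/m)²
  F term: (1×0.0505)² = 0.00255
  m term: (-1×0.0972)² = 0.00945
Total = 0.0120. Share from m = 0.00945/0.0120 = 0.788.

78.8%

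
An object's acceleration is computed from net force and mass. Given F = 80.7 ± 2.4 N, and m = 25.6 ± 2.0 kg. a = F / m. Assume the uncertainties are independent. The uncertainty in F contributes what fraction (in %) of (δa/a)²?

12.7%

(δa/a)² = (1·δF/F)² + (-1·δm/m)²
  F term: (1×0.0297)² = 0.000884
  m term: (-1×0.0781)² = 0.00610
Total = 0.00699. Share from F = 0.000884/0.00699 = 0.127.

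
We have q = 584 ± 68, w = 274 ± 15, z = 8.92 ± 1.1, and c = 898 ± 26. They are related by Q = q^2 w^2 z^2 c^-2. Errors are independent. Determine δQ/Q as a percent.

36.1%

Q is a product of powers, so relative uncertainties combine in quadrature:
  (2·δq/q)² = (2×0.116)² = 0.0542;  (2·δw/w)² = (2×0.0547)² = 0.0120;  (2·δz/z)² = (2×0.123)² = 0.0608;  (-2·δc/c)² = (-2×0.0290)² = 0.00335
δQ/Q = √(0.130) = 0.361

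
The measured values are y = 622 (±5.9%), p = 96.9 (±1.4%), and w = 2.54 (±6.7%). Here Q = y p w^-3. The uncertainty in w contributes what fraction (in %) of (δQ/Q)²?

91.7%

(δQ/Q)² = (1·δy/y)² + (1·δp/p)² + (-3·δw/w)²
  y term: (1×0.0590)² = 0.00348
  p term: (1×0.0140)² = 0.000196
  w term: (-3×0.0670)² = 0.0404
Total = 0.0441. Share from w = 0.0404/0.0441 = 0.917.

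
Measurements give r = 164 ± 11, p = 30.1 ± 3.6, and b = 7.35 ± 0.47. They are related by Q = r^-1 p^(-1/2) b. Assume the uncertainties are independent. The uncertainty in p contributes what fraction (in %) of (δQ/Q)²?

29.4%

(δQ/Q)² = (-1·δr/r)² + (−½·δp/p)² + (1·δb/b)²
  r term: (-1×0.0671)² = 0.00450
  p term: (-0.5×0.120)² = 0.00358
  b term: (1×0.0639)² = 0.00409
Total = 0.0122. Share from p = 0.00358/0.0122 = 0.294.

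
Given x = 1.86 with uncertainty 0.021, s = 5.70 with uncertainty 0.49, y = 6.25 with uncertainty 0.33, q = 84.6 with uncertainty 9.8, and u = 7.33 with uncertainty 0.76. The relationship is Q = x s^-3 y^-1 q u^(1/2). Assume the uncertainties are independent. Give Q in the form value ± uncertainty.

0.368 ± 0.108

Relative error in a monomial: (δQ/Q)² = Σ (nᵢ · δxᵢ/xᵢ)².
  (1·δx/x)² = (1×0.0113)² = 0.000127;  (-3·δs/s)² = (-3×0.0860)² = 0.0665;  (-1·δy/y)² = (-1×0.0528)² = 0.00279;  (1·δq/q)² = (1×0.116)² = 0.0134;  (½·δu/u)² = (0.5×0.104)² = 0.00269
δQ/Q = √(0.0855) = 0.292
Q = 0.368, so δQ = 0.292 × 0.368 = 0.108.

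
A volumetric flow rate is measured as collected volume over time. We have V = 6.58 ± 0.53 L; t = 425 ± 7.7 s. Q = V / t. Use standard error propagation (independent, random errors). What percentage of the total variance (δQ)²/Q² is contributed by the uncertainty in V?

95.2%

(δQ/Q)² = (1·δV/V)² + (-1·δt/t)²
  V term: (1×0.0805)² = 0.00649
  t term: (-1×0.0181)² = 0.000328
Total = 0.00682. Share from V = 0.00649/0.00682 = 0.952.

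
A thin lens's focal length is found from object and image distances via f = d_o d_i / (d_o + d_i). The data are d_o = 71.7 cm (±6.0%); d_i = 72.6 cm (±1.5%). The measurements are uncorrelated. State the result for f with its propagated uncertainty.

∂f/∂d_o = (d_i/(d_o+d_i))² = 0.253;  ∂f/∂d_i = (d_o/(d_o+d_i))² = 0.247
δf = √((∂f/∂d_o · δd_o)² + (∂f/∂d_i · δd_i)²) = √(1.19 + 0.0723) = 1.12 cm
f = 36.1 cm.

36.1 ± 1.12 cm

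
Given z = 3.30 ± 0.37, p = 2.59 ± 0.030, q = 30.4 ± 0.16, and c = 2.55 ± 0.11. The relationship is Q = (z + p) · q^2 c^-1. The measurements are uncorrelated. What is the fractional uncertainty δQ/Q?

0.0771

Let u = z + p = 5.89. δu = √(δz² + δp²) = √(0.137 + 0.000900) = 0.371, so δu/u = 0.0630.
Q is then a monomial in u, q, c:
δQ/Q = √((δu/u)² + (2·δq/q)² + (-1·δc/c)²) = √(0.00397 + 0.000111 + 0.00186) = 0.0771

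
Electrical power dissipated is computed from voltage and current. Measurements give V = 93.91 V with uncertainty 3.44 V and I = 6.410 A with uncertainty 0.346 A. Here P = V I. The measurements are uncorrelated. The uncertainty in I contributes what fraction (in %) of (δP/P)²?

(δP/P)² = (1·δV/V)² + (1·δI/I)²
  V term: (1×0.0366)² = 0.00134
  I term: (1×0.0540)² = 0.00291
Total = 0.00426. Share from I = 0.00291/0.00426 = 0.685.

68.5%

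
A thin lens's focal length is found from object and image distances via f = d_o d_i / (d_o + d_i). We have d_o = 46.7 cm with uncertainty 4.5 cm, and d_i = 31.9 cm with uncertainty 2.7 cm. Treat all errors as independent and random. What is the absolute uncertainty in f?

∂f/∂d_o = (d_i/(d_o+d_i))² = 0.165;  ∂f/∂d_i = (d_o/(d_o+d_i))² = 0.353
δf = √((∂f/∂d_o · δd_o)² + (∂f/∂d_i · δd_i)²) = √(0.549 + 0.908) = 1.21 cm

1.21 cm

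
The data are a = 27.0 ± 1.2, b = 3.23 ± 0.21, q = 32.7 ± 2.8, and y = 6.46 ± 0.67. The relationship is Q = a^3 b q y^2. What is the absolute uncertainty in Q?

Relative error in a monomial: (δQ/Q)² = Σ (nᵢ · δxᵢ/xᵢ)².
  (3·δa/a)² = (3×0.0444)² = 0.0178;  (1·δb/b)² = (1×0.0650)² = 0.00423;  (1·δq/q)² = (1×0.0856)² = 0.00733;  (2·δy/y)² = (2×0.104)² = 0.0430
δQ/Q = √(0.0724) = 0.269
Q = 8.68e+07, so δQ = 0.269 × 8.68e+07 = 2.33e+07.

2.33e+07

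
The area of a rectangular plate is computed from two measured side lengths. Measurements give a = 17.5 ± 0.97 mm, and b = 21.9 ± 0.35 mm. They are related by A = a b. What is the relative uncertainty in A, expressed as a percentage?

5.77%

Products/powers → add relative errors in quadrature, weighted by exponent:
  (1·δa/a)² = (1×0.0554)² = 0.00307;  (1·δb/b)² = (1×0.0160)² = 0.000255
δA/A = √(0.00333) = 0.0577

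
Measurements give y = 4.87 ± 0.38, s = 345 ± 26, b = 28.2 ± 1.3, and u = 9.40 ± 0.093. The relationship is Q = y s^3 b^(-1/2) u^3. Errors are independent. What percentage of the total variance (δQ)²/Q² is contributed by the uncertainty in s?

87.2%

(δQ/Q)² = (1·δy/y)² + (3·δs/s)² + (−½·δb/b)² + (3·δu/u)²
  y term: (1×0.0780)² = 0.00609
  s term: (3×0.0754)² = 0.0511
  b term: (-0.5×0.0461)² = 0.000531
  u term: (3×0.00989)² = 0.000881
Total = 0.0586. Share from s = 0.0511/0.0586 = 0.872.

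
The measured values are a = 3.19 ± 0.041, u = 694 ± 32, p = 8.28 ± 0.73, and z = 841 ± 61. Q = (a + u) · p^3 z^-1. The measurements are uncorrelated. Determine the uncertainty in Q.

131

Let w = a + u = 697. δw = √(δa² + δu²) = √(0.00168 + 1020) = 32.0, so δw/w = 0.0459.
Q is then a monomial in w, p, z:
δQ/Q = √((δw/w)² + (3·δp/p)² + (-1·δz/z)²) = √(0.00211 + 0.0700 + 0.00526) = 0.278
Q = 471, so δQ = 0.278 × 471 = 131.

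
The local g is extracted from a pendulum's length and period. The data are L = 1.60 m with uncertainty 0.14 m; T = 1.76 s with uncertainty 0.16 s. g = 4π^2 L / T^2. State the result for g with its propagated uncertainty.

Relative error in a monomial: (δg/g)² = Σ (nᵢ · δxᵢ/xᵢ)².
  (1·δL/L)² = (1×0.0875)² = 0.00766;  (-2·δT/T)² = (-2×0.0909)² = 0.0331
δg/g = √(0.0407) = 0.202
g = 20.4 m/s^2, so δg = 0.202 × 20.4 = 4.11 m/s^2.

20.4 ± 4.11 m/s^2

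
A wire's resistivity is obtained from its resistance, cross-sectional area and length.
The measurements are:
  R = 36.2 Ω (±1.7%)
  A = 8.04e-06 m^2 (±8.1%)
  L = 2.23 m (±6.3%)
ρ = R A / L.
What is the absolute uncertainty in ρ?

1.36e-05 Ω·m

Products/powers → add relative errors in quadrature, weighted by exponent:
  (1·δR/R)² = (1×0.0170)² = 0.000289;  (1·δA/A)² = (1×0.0810)² = 0.00656;  (-1·δL/L)² = (-1×0.0630)² = 0.00397
δρ/ρ = √(0.0108) = 0.104
ρ = 0.000131 Ω·m, so δρ = 0.104 × 0.000131 = 1.36e-05 Ω·m.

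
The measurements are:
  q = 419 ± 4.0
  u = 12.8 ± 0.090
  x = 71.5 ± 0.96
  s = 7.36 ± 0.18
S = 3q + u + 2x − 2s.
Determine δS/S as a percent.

S is a linear combination, so absolute uncertainties add in quadrature:
  (3·δq)² = 144;  (δu)² = 0.00810;  (2·δx)² = 3.69;  (2·δs)² = 0.130
δS = √(148) = 12.2
S = 1400, so δS/S = 12.2/1400 = 0.00870.

0.870%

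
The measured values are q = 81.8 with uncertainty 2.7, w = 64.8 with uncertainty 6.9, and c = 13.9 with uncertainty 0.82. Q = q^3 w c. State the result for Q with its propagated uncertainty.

(4.93 ± 0.774) × 10^8

For a monomial Q ∝ q^3, w, c, fractional errors add in quadrature:
  (3·δq/q)² = (3×0.0330)² = 0.00981;  (1·δw/w)² = (1×0.106)² = 0.0113;  (1·δc/c)² = (1×0.0590)² = 0.00348
δQ/Q = √(0.0246) = 0.157
Q = 4.93e+08, so δQ = 0.157 × 4.93e+08 = 7.74e+07.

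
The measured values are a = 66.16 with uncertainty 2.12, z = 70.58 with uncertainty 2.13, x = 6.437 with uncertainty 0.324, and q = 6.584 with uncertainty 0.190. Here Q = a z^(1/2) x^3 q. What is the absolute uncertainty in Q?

Products/powers → add relative errors in quadrature, weighted by exponent:
  (1·δa/a)² = (1×0.0320)² = 0.00103;  (½·δz/z)² = (0.5×0.0302)² = 0.000228;  (3·δx/x)² = (3×0.0503)² = 0.0228;  (1·δq/q)² = (1×0.0289)² = 0.000833
δQ/Q = √(0.0249) = 0.158
Q = 976100, so δQ = 0.158 × 976100 = 1.54e+05.

1.54e+05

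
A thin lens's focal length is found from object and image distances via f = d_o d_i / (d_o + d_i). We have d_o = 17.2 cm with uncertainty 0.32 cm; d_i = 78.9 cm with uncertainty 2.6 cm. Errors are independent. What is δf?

∂f/∂d_o = (d_i/(d_o+d_i))² = 0.674;  ∂f/∂d_i = (d_o/(d_o+d_i))² = 0.0320
δf = √((∂f/∂d_o · δd_o)² + (∂f/∂d_i · δd_i)²) = √(0.0465 + 0.00694) = 0.231 cm

0.231 cm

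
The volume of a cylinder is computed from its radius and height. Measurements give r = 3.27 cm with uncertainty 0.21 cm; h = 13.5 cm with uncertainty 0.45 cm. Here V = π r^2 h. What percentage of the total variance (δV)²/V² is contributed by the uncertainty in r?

93.7%

(δV/V)² = (2·δr/r)² + (1·δh/h)²
  r term: (2×0.0642)² = 0.0165
  h term: (1×0.0333)² = 0.00111
Total = 0.0176. Share from r = 0.0165/0.0176 = 0.937.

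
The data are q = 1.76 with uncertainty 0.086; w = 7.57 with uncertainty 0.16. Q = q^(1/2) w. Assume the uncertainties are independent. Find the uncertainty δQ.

0.324

Since Q is a product/quotient, work with relative uncertainties:
  (½·δq/q)² = (0.5×0.0489)² = 0.000597;  (1·δw/w)² = (1×0.0211)² = 0.000447
δQ/Q = √(0.00104) = 0.0323
Q = 10.0, so δQ = 0.0323 × 10.0 = 0.324.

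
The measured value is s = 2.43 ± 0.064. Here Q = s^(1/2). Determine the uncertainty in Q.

Q ∝ s^(1/2), so δQ/Q = |½| · δs/s = 0.5 × 0.0263 = 0.0132.
Q = 1.56, so δQ = 0.0132 × 1.56 = 0.0205.

0.0205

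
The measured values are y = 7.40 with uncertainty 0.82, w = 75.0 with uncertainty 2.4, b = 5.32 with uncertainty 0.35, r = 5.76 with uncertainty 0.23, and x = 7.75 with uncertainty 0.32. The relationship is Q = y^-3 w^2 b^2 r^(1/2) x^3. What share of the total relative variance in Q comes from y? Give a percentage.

(δQ/Q)² = (-3·δy/y)² + (2·δw/w)² + (2·δb/b)² + (½·δr/r)² + (3·δx/x)²
  y term: (-3×0.111)² = 0.111
  w term: (2×0.0320)² = 0.00410
  b term: (2×0.0658)² = 0.0173
  r term: (0.5×0.0399)² = 0.000399
  x term: (3×0.0413)² = 0.0153
Total = 0.148. Share from y = 0.111/0.148 = 0.748.

74.8%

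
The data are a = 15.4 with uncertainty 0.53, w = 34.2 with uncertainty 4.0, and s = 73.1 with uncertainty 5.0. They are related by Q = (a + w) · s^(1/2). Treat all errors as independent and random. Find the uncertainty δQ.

Let u = a + w = 49.6. δu = √(δa² + δw²) = √(0.281 + 16.0) = 4.03, so δu/u = 0.0813.
Q is then a monomial in u, s:
δQ/Q = √((δu/u)² + (½·δs/s)²) = √(0.00662 + 0.00117) = 0.0882
Q = 424, so δQ = 0.0882 × 424 = 37.4.

37.4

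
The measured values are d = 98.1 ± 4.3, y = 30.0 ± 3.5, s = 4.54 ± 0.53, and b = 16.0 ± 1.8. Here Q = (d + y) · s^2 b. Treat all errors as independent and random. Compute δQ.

11100

Let u = d + y = 128. δu = √(δd² + δy²) = √(18.5 + 12.2) = 5.54, so δu/u = 0.0433.
Q is then a monomial in u, s, b:
δQ/Q = √((δu/u)² + (2·δs/s)² + (1·δb/b)²) = √(0.00187 + 0.0545 + 0.0127) = 0.263
Q = 42200, so δQ = 0.263 × 42200 = 11100.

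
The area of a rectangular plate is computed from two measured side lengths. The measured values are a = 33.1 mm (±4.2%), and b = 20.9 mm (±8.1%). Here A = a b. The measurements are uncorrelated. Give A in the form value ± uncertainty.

692 ± 63.1 mm^2

A is a product of powers, so relative uncertainties combine in quadrature:
  (1·δa/a)² = (1×0.0420)² = 0.00176;  (1·δb/b)² = (1×0.0810)² = 0.00656
δA/A = √(0.00833) = 0.0912
A = 692 mm^2, so δA = 0.0912 × 692 = 63.1 mm^2.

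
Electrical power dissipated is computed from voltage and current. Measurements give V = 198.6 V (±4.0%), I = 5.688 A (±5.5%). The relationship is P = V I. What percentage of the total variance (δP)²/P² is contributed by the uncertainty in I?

65.4%

(δP/P)² = (1·δV/V)² + (1·δI/I)²
  V term: (1×0.0400)² = 0.00160
  I term: (1×0.0550)² = 0.00303
Total = 0.00463. Share from I = 0.00303/0.00463 = 0.654.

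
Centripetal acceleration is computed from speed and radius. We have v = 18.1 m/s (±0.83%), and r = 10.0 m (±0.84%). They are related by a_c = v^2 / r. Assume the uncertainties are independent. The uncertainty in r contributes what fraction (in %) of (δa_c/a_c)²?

(δa_c/a_c)² = (2·δv/v)² + (-1·δr/r)²
  v term: (2×0.00830)² = 0.000276
  r term: (-1×0.00840)² = 7.06e-05
Total = 0.000346. Share from r = 7.06e-05/0.000346 = 0.204.

20.4%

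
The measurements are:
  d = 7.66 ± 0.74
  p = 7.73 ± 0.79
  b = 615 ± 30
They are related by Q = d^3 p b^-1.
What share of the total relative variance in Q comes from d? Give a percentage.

(δQ/Q)² = (3·δd/d)² + (1·δp/p)² + (-1·δb/b)²
  d term: (3×0.0966)² = 0.0840
  p term: (1×0.102)² = 0.0104
  b term: (-1×0.0488)² = 0.00238
Total = 0.0968. Share from d = 0.0840/0.0968 = 0.868.

86.8%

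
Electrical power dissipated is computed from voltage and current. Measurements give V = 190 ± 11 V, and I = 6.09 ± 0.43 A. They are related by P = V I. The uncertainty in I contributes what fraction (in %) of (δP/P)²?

59.8%

(δP/P)² = (1·δV/V)² + (1·δI/I)²
  V term: (1×0.0579)² = 0.00335
  I term: (1×0.0706)² = 0.00499
Total = 0.00834. Share from I = 0.00499/0.00834 = 0.598.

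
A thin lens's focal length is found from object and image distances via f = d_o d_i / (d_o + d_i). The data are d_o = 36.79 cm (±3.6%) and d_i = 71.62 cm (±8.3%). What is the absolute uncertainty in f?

0.896 cm

∂f/∂d_o = (d_i/(d_o+d_i))² = 0.436;  ∂f/∂d_i = (d_o/(d_o+d_i))² = 0.115
δf = √((∂f/∂d_o · δd_o)² + (∂f/∂d_i · δd_i)²) = √(0.334 + 0.469) = 0.896 cm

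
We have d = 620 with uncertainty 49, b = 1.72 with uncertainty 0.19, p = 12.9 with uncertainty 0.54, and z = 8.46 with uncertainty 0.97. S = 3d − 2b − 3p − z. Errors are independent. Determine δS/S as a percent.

8.12%

Sums and differences: (δS)² = Σ (cᵢ δxᵢ)².
  (3·δd)² = 21600;  (2·δb)² = 0.144;  (3·δp)² = 2.62;  (δz)² = 0.941
δS = √(21600) = 147
S = 1810, so δS/S = 147/1810 = 0.0812.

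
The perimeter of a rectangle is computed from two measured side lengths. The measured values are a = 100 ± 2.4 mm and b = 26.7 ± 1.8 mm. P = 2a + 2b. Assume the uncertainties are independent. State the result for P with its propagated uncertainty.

253 ± 6.00 mm

Absolute uncertainties add in quadrature for a linear combination:
  (2·δa)² = 23.0;  (2·δb)² = 13.0
δP = √(36.0) = 6.00 mm
P = 253 mm.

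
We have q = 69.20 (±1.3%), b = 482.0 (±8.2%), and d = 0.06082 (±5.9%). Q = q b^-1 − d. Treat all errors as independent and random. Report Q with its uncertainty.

0.08275 ± 0.0124

Let p = q·b^-1 = 0.1436. δp/p = √((1·δq/q)² + (-1·δb/b)²) = √(0.000169 + 0.00672) = 0.0830, so δp = 0.0119.
Q = p − d: δQ = √(δp² + δd²) = √(0.000142 + 1.29e-05) = 0.0124
Q = 0.08275.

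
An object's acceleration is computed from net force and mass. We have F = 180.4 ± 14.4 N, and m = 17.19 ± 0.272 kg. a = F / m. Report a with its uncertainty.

10.49 ± 0.854 m/s^2

For a monomial a ∝ F, m^-1, fractional errors add in quadrature:
  (1·δF/F)² = (1×0.0798)² = 0.00637;  (-1·δm/m)² = (-1×0.0158)² = 0.000250
δa/a = √(0.00662) = 0.0814
a = 10.49 m/s^2, so δa = 0.0814 × 10.49 = 0.854 m/s^2.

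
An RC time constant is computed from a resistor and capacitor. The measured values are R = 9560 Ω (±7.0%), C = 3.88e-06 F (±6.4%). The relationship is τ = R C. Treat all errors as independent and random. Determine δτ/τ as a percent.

Relative error in a monomial: (δτ/τ)² = Σ (nᵢ · δxᵢ/xᵢ)².
  (1·δR/R)² = (1×0.0700)² = 0.00490;  (1·δC/C)² = (1×0.0640)² = 0.00410
δτ/τ = √(0.00900) = 0.0948

9.48%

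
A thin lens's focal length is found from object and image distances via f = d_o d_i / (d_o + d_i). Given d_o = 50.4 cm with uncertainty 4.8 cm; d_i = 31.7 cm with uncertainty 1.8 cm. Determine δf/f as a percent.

5.07%

∂f/∂d_o = (d_i/(d_o+d_i))² = 0.149;  ∂f/∂d_i = (d_o/(d_o+d_i))² = 0.377
δf = √((∂f/∂d_o · δd_o)² + (∂f/∂d_i · δd_i)²) = √(0.512 + 0.460) = 0.986 cm
f = 19.5 cm, so δf/f = 0.986/19.5 = 0.0507.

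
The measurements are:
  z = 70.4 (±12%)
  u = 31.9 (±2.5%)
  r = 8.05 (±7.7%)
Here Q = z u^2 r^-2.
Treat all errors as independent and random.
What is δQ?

223

Products/powers → add relative errors in quadrature, weighted by exponent:
  (1·δz/z)² = (1×0.120)² = 0.0144;  (2·δu/u)² = (2×0.0250)² = 0.00250;  (-2·δr/r)² = (-2×0.0770)² = 0.0237
δQ/Q = √(0.0406) = 0.202
Q = 1110, so δQ = 0.202 × 1110 = 223.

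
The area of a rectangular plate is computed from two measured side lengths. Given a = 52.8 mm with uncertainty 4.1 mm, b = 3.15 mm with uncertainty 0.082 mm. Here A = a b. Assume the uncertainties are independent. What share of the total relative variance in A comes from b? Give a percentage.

(δA/A)² = (1·δa/a)² + (1·δb/b)²
  a term: (1×0.0777)² = 0.00603
  b term: (1×0.0260)² = 0.000678
Total = 0.00671. Share from b = 0.000678/0.00671 = 0.101.

10.1%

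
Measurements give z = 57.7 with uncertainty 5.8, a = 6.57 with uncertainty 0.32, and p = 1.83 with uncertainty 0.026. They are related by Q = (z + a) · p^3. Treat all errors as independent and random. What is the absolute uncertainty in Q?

39.4

Let u = z + a = 64.3. δu = √(δz² + δa²) = √(33.6 + 0.102) = 5.81, so δu/u = 0.0904.
Q is then a monomial in u, p:
δQ/Q = √((δu/u)² + (3·δp/p)²) = √(0.00817 + 0.00182) = 0.0999
Q = 394, so δQ = 0.0999 × 394 = 39.4.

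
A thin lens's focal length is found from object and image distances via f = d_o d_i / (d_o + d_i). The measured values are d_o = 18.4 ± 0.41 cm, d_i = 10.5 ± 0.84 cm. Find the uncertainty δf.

0.345 cm

∂f/∂d_o = (d_i/(d_o+d_i))² = 0.132;  ∂f/∂d_i = (d_o/(d_o+d_i))² = 0.405
δf = √((∂f/∂d_o · δd_o)² + (∂f/∂d_i · δd_i)²) = √(0.00293 + 0.116) = 0.345 cm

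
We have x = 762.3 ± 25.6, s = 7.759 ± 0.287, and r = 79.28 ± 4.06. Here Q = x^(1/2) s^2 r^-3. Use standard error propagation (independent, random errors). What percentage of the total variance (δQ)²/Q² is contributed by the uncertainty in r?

(δQ/Q)² = (½·δx/x)² + (2·δs/s)² + (-3·δr/r)²
  x term: (0.5×0.0336)² = 0.000282
  s term: (2×0.0370)² = 0.00547
  r term: (-3×0.0512)² = 0.0236
Total = 0.0294. Share from r = 0.0236/0.0294 = 0.804.

80.4%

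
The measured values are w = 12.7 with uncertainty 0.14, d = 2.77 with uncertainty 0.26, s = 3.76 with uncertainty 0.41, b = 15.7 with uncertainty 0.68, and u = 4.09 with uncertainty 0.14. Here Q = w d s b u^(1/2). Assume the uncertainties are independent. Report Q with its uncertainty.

4200 ± 637

Since Q is a product/quotient, work with relative uncertainties:
  (1·δw/w)² = (1×0.0110)² = 0.000122;  (1·δd/d)² = (1×0.0939)² = 0.00881;  (1·δs/s)² = (1×0.109)² = 0.0119;  (1·δb/b)² = (1×0.0433)² = 0.00188;  (½·δu/u)² = (0.5×0.0342)² = 0.000293
δQ/Q = √(0.0230) = 0.152
Q = 4200, so δQ = 0.152 × 4200 = 637.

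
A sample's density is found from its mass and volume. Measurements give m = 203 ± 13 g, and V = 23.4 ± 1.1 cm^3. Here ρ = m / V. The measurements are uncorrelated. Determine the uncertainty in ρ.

0.689 g/cm^3

Products/powers → add relative errors in quadrature, weighted by exponent:
  (1·δm/m)² = (1×0.0640)² = 0.00410;  (-1·δV/V)² = (-1×0.0470)² = 0.00221
δρ/ρ = √(0.00631) = 0.0794
ρ = 8.68 g/cm^3, so δρ = 0.0794 × 8.68 = 0.689 g/cm^3.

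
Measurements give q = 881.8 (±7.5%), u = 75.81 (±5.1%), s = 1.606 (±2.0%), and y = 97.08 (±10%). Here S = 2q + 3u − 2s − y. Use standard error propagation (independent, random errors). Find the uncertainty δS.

For a sum/difference, combine absolute errors in quadrature:
  (2·δq)² = 17500;  (3·δu)² = 135;  (2·δs)² = 0.00413;  (δy)² = 94.2
δS = √(17700) = 133

133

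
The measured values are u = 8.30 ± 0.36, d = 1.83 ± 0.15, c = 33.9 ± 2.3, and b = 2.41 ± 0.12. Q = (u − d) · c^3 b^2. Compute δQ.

3.43e+05

Let w = u − d = 6.47. δw = √(δu² + δd²) = √(0.130 + 0.0225) = 0.390, so δw/w = 0.0603.
Q is then a monomial in w, c, b:
δQ/Q = √((δw/w)² + (3·δc/c)² + (2·δb/b)²) = √(0.00363 + 0.0414 + 0.00992) = 0.234
Q = 1.46e+06, so δQ = 0.234 × 1.46e+06 = 3.43e+05.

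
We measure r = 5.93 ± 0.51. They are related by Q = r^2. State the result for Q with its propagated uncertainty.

35.2 ± 6.05

Q is a product of powers, so relative uncertainties combine in quadrature:
  (2·δr/r)² = (2×0.0860)² = 0.0296
δQ/Q = √(0.0296) = 0.172
Q = 35.2, so δQ = 0.172 × 35.2 = 6.05.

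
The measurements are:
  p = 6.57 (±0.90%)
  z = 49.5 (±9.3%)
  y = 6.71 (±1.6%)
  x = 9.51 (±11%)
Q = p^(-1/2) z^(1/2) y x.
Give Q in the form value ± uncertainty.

175 ± 21.1

For a monomial Q ∝ p^(-1/2), z^(1/2), y, x, fractional errors add in quadrature:
  (−½·δp/p)² = (-0.5×0.00900)² = 2.03e-05;  (½·δz/z)² = (0.5×0.0930)² = 0.00216;  (1·δy/y)² = (1×0.0160)² = 0.000256;  (1·δx/x)² = (1×0.110)² = 0.0121
δQ/Q = √(0.0145) = 0.121
Q = 175, so δQ = 0.121 × 175 = 21.1.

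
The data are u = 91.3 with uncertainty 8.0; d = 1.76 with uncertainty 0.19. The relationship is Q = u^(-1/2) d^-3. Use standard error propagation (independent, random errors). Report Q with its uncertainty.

Products/powers → add relative errors in quadrature, weighted by exponent:
  (−½·δu/u)² = (-0.5×0.0876)² = 0.00192;  (-3·δd/d)² = (-3×0.108)² = 0.105
δQ/Q = √(0.107) = 0.327
Q = 0.0192, so δQ = 0.327 × 0.0192 = 0.00627.

0.0192 ± 0.00627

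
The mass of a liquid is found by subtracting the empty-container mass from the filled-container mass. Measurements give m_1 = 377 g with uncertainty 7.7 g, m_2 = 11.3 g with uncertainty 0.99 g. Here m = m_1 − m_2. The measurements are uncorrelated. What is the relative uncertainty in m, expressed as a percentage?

2.12%

For a sum/difference, combine absolute errors in quadrature:
  (δm_1)² = 59.3;  (δm_2)² = 0.980
δm = √(60.3) = 7.76 g
m = 366 g, so δm/m = 7.76/366 = 0.0212.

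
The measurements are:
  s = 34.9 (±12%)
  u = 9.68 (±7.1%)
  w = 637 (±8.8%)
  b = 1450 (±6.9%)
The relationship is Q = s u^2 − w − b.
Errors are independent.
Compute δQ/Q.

0.523

Let p = s·u^2 = 3270. δp/p = √((1·δs/s)² + (2·δu/u)²) = √(0.0144 + 0.0202) = 0.186, so δp = 608.
Q = p − w − b: δQ = √(δp² + δw² + δb²) = √(3.7e+05 + 3140 + 10000) = 619
Q = 1180, so δQ/Q = 619/1180 = 0.523.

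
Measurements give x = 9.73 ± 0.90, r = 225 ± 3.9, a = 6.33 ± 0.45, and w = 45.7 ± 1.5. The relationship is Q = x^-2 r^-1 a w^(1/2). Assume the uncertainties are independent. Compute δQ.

Q is a product of powers, so relative uncertainties combine in quadrature:
  (-2·δx/x)² = (-2×0.0925)² = 0.0342;  (-1·δr/r)² = (-1×0.0173)² = 0.000300;  (1·δa/a)² = (1×0.0711)² = 0.00505;  (½·δw/w)² = (0.5×0.0328)² = 0.000269
δQ/Q = √(0.0398) = 0.200
Q = 0.00201, so δQ = 0.200 × 0.00201 = 0.000401.

0.000401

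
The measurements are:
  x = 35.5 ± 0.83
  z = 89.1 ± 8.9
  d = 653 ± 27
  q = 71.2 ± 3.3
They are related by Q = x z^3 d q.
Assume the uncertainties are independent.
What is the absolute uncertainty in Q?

3.58e+11

Q is a product of powers, so relative uncertainties combine in quadrature:
  (1·δx/x)² = (1×0.0234)² = 0.000547;  (3·δz/z)² = (3×0.0999)² = 0.0898;  (1·δd/d)² = (1×0.0413)² = 0.00171;  (1·δq/q)² = (1×0.0463)² = 0.00215
δQ/Q = √(0.0942) = 0.307
Q = 1.17e+12, so δQ = 0.307 × 1.17e+12 = 3.58e+11.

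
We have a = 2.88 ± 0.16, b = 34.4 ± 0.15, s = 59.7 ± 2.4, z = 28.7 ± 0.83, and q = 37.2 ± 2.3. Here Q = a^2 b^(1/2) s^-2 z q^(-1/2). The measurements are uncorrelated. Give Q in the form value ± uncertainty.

Products/powers → add relative errors in quadrature, weighted by exponent:
  (2·δa/a)² = (2×0.0556)² = 0.0123;  (½·δb/b)² = (0.5×0.00436)² = 4.75e-06;  (-2·δs/s)² = (-2×0.0402)² = 0.00646;  (1·δz/z)² = (1×0.0289)² = 0.000836;  (−½·δq/q)² = (-0.5×0.0618)² = 0.000956
δQ/Q = √(0.0206) = 0.144
Q = 0.0642, so δQ = 0.144 × 0.0642 = 0.00922.

0.0642 ± 0.00922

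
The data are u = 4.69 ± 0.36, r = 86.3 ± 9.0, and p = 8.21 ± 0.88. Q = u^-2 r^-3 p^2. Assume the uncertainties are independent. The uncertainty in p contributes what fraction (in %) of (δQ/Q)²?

27.5%

(δQ/Q)² = (-2·δu/u)² + (-3·δr/r)² + (2·δp/p)²
  u term: (-2×0.0768)² = 0.0236
  r term: (-3×0.104)² = 0.0979
  p term: (2×0.107)² = 0.0460
Total = 0.167. Share from p = 0.0460/0.167 = 0.275.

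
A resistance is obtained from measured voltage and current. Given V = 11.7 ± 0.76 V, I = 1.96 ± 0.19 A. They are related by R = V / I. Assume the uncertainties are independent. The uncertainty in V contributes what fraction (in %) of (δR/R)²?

(δR/R)² = (1·δV/V)² + (-1·δI/I)²
  V term: (1×0.0650)² = 0.00422
  I term: (-1×0.0969)² = 0.00940
Total = 0.0136. Share from V = 0.00422/0.0136 = 0.310.

31.0%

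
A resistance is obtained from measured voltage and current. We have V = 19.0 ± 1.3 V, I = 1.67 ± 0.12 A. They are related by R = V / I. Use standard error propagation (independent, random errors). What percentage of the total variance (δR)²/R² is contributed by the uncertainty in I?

52.4%

(δR/R)² = (1·δV/V)² + (-1·δI/I)²
  V term: (1×0.0684)² = 0.00468
  I term: (-1×0.0719)² = 0.00516
Total = 0.00984. Share from I = 0.00516/0.00984 = 0.524.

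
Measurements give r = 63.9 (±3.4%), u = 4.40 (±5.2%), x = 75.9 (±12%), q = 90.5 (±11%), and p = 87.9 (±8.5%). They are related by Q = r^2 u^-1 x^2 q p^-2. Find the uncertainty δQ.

20400

Products/powers → add relative errors in quadrature, weighted by exponent:
  (2·δr/r)² = (2×0.0340)² = 0.00462;  (-1·δu/u)² = (-1×0.0520)² = 0.00270;  (2·δx/x)² = (2×0.120)² = 0.0576;  (1·δq/q)² = (1×0.110)² = 0.0121;  (-2·δp/p)² = (-2×0.0850)² = 0.0289
δQ/Q = √(0.106) = 0.325
Q = 62600, so δQ = 0.325 × 62600 = 20400.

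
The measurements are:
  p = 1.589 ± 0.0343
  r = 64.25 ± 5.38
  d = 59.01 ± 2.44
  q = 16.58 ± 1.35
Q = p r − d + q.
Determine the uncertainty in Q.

9.26

Let w = p·r = 102.1. δw/w = √((1·δp/p)² + (1·δr/r)²) = √(0.000466 + 0.00701) = 0.0865, so δw = 8.83.
Q = w − d + q: δQ = √(δw² + δd² + δq²) = √(77.9 + 5.95 + 1.82) = 9.26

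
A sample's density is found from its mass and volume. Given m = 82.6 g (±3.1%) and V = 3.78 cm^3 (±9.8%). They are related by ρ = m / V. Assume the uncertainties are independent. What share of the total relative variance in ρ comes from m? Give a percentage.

9.10%

(δρ/ρ)² = (1·δm/m)² + (-1·δV/V)²
  m term: (1×0.0310)² = 0.000961
  V term: (-1×0.0980)² = 0.00960
Total = 0.0106. Share from m = 0.000961/0.0106 = 0.0910.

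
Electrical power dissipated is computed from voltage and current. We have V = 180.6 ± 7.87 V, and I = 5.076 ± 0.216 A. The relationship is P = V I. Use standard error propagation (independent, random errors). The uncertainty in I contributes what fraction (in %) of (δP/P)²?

(δP/P)² = (1·δV/V)² + (1·δI/I)²
  V term: (1×0.0436)² = 0.00190
  I term: (1×0.0426)² = 0.00181
Total = 0.00371. Share from I = 0.00181/0.00371 = 0.488.

48.8%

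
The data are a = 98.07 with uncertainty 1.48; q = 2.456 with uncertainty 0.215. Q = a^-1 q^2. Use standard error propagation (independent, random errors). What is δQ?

Each factor contributes (exponent × relative error)² to (δQ/Q)²:
  (-1·δa/a)² = (-1×0.0151)² = 0.000228;  (2·δq/q)² = (2×0.0875)² = 0.0307
δQ/Q = √(0.0309) = 0.176
Q = 0.06151, so δQ = 0.176 × 0.06151 = 0.0108.

0.0108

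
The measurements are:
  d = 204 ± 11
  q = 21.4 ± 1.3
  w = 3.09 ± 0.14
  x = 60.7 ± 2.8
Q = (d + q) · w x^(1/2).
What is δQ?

Let u = d + q = 225. δu = √(δd² + δq²) = √(121 + 1.69) = 11.1, so δu/u = 0.0491.
Q is then a monomial in u, w, x:
δQ/Q = √((δu/u)² + (1·δw/w)² + (½·δx/x)²) = √(0.00241 + 0.00205 + 0.000532) = 0.0707
Q = 5430, so δQ = 0.0707 × 5430 = 384.

384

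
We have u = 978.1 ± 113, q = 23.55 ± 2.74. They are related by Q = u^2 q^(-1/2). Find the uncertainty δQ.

Q is a product of powers, so relative uncertainties combine in quadrature:
  (2·δu/u)² = (2×0.116)² = 0.0534;  (−½·δq/q)² = (-0.5×0.116)² = 0.00338
δQ/Q = √(0.0568) = 0.238
Q = 197100, so δQ = 0.238 × 197100 = 47000.

47000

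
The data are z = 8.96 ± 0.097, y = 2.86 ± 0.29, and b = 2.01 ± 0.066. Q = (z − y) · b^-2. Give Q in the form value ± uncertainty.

Let u = z − y = 6.10. δu = √(δz² + δy²) = √(0.00941 + 0.0841) = 0.306, so δu/u = 0.0501.
Q is then a monomial in u, b:
δQ/Q = √((δu/u)² + (-2·δb/b)²) = √(0.00251 + 0.00431) = 0.0826
Q = 1.51, so δQ = 0.0826 × 1.51 = 0.125.

1.51 ± 0.125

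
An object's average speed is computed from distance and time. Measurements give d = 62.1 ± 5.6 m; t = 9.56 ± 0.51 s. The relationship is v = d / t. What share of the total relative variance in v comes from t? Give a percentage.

25.9%

(δv/v)² = (1·δd/d)² + (-1·δt/t)²
  d term: (1×0.0902)² = 0.00813
  t term: (-1×0.0533)² = 0.00285
Total = 0.0110. Share from t = 0.00285/0.0110 = 0.259.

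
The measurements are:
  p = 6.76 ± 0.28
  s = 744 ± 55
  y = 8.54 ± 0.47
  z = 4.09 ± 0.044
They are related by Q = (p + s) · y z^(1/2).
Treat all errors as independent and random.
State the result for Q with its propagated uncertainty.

Let u = p + s = 751. δu = √(δp² + δs²) = √(0.0784 + 3020) = 55.0, so δu/u = 0.0733.
Q is then a monomial in u, y, z:
δQ/Q = √((δu/u)² + (1·δy/y)² + (½·δz/z)²) = √(0.00537 + 0.00303 + 2.89e-05) = 0.0918
Q = 13000, so δQ = 0.0918 × 13000 = 1190.

13000 ± 1190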